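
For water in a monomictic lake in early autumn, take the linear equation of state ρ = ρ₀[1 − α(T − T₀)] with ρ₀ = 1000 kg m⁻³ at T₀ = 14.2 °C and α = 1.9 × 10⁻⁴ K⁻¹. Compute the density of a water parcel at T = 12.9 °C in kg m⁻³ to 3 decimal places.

T − T₀ = -1.3 K.
Bracket = 1 − α·(-1.3) = 1 + (2.47 × 10⁻⁴) = 1.0002470.
ρ = 1000 × 1.0002470 = 1000.247 kg m⁻³.

1000.247 kg m⁻³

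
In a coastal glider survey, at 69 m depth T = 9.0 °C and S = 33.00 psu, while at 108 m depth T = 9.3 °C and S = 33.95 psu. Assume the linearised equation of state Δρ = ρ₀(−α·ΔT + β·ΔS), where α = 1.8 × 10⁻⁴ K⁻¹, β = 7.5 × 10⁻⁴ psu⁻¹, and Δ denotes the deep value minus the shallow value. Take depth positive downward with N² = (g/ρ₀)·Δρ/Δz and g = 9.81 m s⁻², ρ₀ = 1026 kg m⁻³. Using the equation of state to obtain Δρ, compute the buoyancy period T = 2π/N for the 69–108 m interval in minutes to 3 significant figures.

8.14 min

ΔT = +0.3 K, ΔS = +0.95 psu (deep − shallow).
Δρ/ρ₀ = −αΔT + βΔS = -5.40 × 10⁻⁵ + 7.125 × 10⁻⁴ = 6.585 × 10⁻⁴, so Δρ ≈ 0.6756 kg m⁻³.
N² = (g/ρ₀)·Δρ/Δz = g·(Δρ/ρ₀)/Δz = 9.81 × 6.585 × 10⁻⁴ / 39 = 1.6564 × 10⁻⁴ s⁻².
N = √(1.6564 × 10⁻⁴) = 0.012870 rad s⁻¹ → T = 2π/N = 488.20 s = 8.1367 min ≈ 8.14 min.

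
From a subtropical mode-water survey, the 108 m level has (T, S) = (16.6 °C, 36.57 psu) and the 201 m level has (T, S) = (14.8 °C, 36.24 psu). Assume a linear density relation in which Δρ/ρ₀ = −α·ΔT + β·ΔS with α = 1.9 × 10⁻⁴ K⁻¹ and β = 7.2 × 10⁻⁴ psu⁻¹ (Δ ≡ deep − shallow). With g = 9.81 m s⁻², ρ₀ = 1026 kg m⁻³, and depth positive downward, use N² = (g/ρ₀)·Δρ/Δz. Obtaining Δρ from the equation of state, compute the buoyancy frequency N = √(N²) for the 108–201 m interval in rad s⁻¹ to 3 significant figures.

3.32 × 10⁻³ rad s⁻¹

ΔT = -1.8 K, ΔS = -0.33 psu (deep − shallow).
Δρ/ρ₀ = −αΔT + βΔS = 3.42 × 10⁻⁴ − 2.376 × 10⁻⁴ = 1.044 × 10⁻⁴, so Δρ ≈ 0.1071 kg m⁻³.
N² = (g/ρ₀)·Δρ/Δz = g·(Δρ/ρ₀)/Δz = 9.81 × 1.044 × 10⁻⁴ / 93 = 1.1013 × 10⁻⁵ s⁻².
N = √(1.1013 × 10⁻⁵) = 3.3186 × 10⁻³ rad s⁻¹ ≈ 3.32 × 10⁻³ rad s⁻¹.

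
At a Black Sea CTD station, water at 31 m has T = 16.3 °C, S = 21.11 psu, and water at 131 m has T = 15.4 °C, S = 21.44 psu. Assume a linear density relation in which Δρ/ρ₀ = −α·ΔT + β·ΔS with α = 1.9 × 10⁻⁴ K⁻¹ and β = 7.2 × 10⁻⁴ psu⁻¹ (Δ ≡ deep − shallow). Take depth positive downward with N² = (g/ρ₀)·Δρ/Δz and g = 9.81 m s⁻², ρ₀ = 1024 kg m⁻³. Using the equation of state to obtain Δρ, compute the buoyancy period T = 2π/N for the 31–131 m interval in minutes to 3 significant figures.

16.5 min

ΔT = -0.9 K, ΔS = +0.33 psu (deep − shallow).
Δρ/ρ₀ = −αΔT + βΔS = 1.71 × 10⁻⁴ + 2.376 × 10⁻⁴ = 4.086 × 10⁻⁴, so Δρ ≈ 0.4184 kg m⁻³.
N² = (g/ρ₀)·Δρ/Δz = g·(Δρ/ρ₀)/Δz = 9.81 × 4.086 × 10⁻⁴ / 100 = 4.0084 × 10⁻⁵ s⁻².
N = √(4.0084 × 10⁻⁵) = 6.3312 × 10⁻³ rad s⁻¹ → T = 2π/N = 992.42 s = 16.540 min ≈ 16.5 min.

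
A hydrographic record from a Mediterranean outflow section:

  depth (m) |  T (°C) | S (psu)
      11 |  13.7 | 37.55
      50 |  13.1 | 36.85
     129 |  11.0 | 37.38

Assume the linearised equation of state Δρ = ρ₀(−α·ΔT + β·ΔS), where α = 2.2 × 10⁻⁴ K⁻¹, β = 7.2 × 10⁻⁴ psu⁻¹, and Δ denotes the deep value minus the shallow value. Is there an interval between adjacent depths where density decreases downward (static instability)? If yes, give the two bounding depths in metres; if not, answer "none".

11–50 m

Evaluate Δρ/ρ₀ = −αΔT + βΔS across each adjacent pair:
  11–50 m: −αΔT+βΔS = −(2.2 × 10⁻⁴)(-0.6)+(7.2 × 10⁻⁴)(-0.70) = -3.7 × 10⁻⁴ → UNSTABLE
  50–129 m: −αΔT+βΔS = −(2.2 × 10⁻⁴)(-2.1)+(7.2 × 10⁻⁴)(+0.53) = 8.4 × 10⁻⁴ → stable
The 11–50 m interval has Δρ < 0: lighter water underlies denser water.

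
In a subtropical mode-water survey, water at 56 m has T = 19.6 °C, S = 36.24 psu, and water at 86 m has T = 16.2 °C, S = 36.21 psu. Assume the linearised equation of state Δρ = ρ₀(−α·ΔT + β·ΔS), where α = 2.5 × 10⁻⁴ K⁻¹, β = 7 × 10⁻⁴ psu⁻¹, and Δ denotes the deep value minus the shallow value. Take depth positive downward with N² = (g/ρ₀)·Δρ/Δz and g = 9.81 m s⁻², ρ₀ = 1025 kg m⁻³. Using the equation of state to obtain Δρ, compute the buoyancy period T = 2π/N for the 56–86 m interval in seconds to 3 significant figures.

ΔT = -3.4 K, ΔS = -0.03 psu (deep − shallow).
Δρ/ρ₀ = −αΔT + βΔS = 8.50 × 10⁻⁴ − 2.10 × 10⁻⁵ = 8.29 × 10⁻⁴, so Δρ ≈ 0.8497 kg m⁻³.
N² = (g/ρ₀)·Δρ/Δz = g·(Δρ/ρ₀)/Δz = 9.81 × 8.29 × 10⁻⁴ / 30 = 2.7108 × 10⁻⁴ s⁻².
N = √(2.7108 × 10⁻⁴) = 0.016465 rad s⁻¹ → T = 2π/N = 381.61 s ≈ 382 s.

382 s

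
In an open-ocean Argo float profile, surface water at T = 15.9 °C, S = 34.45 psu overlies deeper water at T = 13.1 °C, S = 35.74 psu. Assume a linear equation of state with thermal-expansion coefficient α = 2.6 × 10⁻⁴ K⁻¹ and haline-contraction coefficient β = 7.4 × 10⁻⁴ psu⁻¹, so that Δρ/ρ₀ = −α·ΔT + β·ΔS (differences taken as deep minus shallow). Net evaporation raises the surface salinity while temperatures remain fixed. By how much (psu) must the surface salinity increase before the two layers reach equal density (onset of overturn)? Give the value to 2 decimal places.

Neutral buoyancy requires −α(T_deep − T_surf) + β(S_deep − S_surf′) = 0.
S_surf′ = S_deep − (α/β)·ΔT = 35.74 − (2.6 × 10⁻⁴/7.4 × 10⁻⁴)·(-2.8) = 36.7238 psu.
Increase required: 36.7238 − 34.45 = 2.2738 psu.

2.27 psu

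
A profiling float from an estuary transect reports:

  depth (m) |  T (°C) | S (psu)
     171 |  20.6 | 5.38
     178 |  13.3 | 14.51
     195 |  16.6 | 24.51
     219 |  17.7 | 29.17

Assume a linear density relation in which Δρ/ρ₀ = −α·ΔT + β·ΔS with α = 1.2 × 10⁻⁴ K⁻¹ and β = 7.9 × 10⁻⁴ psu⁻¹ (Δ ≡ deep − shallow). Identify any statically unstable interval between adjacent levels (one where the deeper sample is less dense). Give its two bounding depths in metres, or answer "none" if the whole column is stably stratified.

Evaluate Δρ/ρ₀ = −αΔT + βΔS across each adjacent pair:
  171–178 m: −αΔT+βΔS = −(1.2 × 10⁻⁴)(-7.3)+(7.9 × 10⁻⁴)(+9.13) = 8.1 × 10⁻³ → stable
  178–195 m: −αΔT+βΔS = −(1.2 × 10⁻⁴)(+3.3)+(7.9 × 10⁻⁴)(+10.00) = 7.5 × 10⁻³ → stable
  195–219 m: −αΔT+βΔS = −(1.2 × 10⁻⁴)(+1.1)+(7.9 × 10⁻⁴)(+4.66) = 3.5 × 10⁻³ → stable
Every interval has Δρ > 0: the column is stably stratified throughout.

none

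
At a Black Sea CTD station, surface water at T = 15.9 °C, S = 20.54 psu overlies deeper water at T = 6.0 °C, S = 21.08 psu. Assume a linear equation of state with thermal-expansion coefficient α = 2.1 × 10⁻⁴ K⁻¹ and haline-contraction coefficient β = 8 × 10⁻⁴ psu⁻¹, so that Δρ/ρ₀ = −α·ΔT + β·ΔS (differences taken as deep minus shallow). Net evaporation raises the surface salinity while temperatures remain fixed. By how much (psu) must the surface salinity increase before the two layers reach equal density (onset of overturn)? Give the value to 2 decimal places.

Neutral buoyancy requires −α(T_deep − T_surf) + β(S_deep − S_surf′) = 0.
S_surf′ = S_deep − (α/β)·ΔT = 21.08 − (2.1 × 10⁻⁴/8 × 10⁻⁴)·(-9.9) = 23.6787 psu.
Increase required: 23.6787 − 20.54 = 3.1387 psu.

3.14 psu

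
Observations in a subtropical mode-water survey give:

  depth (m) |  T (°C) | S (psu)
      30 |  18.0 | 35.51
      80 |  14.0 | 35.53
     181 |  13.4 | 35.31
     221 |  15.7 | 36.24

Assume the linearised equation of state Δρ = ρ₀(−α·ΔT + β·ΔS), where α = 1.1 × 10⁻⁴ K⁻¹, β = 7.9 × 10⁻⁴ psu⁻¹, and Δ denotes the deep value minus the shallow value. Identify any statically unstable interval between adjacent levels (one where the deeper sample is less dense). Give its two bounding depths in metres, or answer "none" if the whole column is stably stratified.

80–181 m

Evaluate Δρ/ρ₀ = −αΔT + βΔS across each adjacent pair:
  30–80 m: −αΔT+βΔS = −(1.1 × 10⁻⁴)(-4.0)+(7.9 × 10⁻⁴)(+0.02) = 4.6 × 10⁻⁴ → stable
  80–181 m: −αΔT+βΔS = −(1.1 × 10⁻⁴)(-0.6)+(7.9 × 10⁻⁴)(-0.22) = -1.1 × 10⁻⁴ → UNSTABLE
  181–221 m: −αΔT+βΔS = −(1.1 × 10⁻⁴)(+2.3)+(7.9 × 10⁻⁴)(+0.93) = 4.8 × 10⁻⁴ → stable
The 80–181 m interval has Δρ < 0: lighter water underlies denser water.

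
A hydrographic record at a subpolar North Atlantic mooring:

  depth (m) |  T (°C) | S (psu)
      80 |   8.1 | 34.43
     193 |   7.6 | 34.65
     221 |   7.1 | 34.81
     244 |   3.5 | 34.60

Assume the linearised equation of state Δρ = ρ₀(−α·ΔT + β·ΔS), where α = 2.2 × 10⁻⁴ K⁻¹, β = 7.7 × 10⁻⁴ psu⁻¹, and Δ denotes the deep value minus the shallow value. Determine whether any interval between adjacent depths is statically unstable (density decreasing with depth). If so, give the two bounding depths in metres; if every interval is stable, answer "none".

none

Evaluate Δρ/ρ₀ = −αΔT + βΔS across each adjacent pair:
  80–193 m: −αΔT+βΔS = −(2.2 × 10⁻⁴)(-0.5)+(7.7 × 10⁻⁴)(+0.22) = 2.8 × 10⁻⁴ → stable
  193–221 m: −αΔT+βΔS = −(2.2 × 10⁻⁴)(-0.5)+(7.7 × 10⁻⁴)(+0.16) = 2.3 × 10⁻⁴ → stable
  221–244 m: −αΔT+βΔS = −(2.2 × 10⁻⁴)(-3.6)+(7.7 × 10⁻⁴)(-0.21) = 6.3 × 10⁻⁴ → stable
Every interval has Δρ > 0: the column is stably stratified throughout.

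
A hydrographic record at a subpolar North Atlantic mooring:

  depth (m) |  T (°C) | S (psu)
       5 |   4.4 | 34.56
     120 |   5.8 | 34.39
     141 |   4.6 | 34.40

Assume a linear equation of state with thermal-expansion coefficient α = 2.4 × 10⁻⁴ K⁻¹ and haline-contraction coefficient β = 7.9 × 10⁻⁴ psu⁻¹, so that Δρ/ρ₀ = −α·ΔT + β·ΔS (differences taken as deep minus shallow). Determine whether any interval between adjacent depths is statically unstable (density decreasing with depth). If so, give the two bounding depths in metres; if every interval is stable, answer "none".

Evaluate Δρ/ρ₀ = −αΔT + βΔS across each adjacent pair:
  5–120 m: −αΔT+βΔS = −(2.4 × 10⁻⁴)(+1.4)+(7.9 × 10⁻⁴)(-0.17) = -4.7 × 10⁻⁴ → UNSTABLE
  120–141 m: −αΔT+βΔS = −(2.4 × 10⁻⁴)(-1.2)+(7.9 × 10⁻⁴)(+0.01) = 3.0 × 10⁻⁴ → stable
The 5–120 m interval has Δρ < 0: lighter water underlies denser water.

5–120 m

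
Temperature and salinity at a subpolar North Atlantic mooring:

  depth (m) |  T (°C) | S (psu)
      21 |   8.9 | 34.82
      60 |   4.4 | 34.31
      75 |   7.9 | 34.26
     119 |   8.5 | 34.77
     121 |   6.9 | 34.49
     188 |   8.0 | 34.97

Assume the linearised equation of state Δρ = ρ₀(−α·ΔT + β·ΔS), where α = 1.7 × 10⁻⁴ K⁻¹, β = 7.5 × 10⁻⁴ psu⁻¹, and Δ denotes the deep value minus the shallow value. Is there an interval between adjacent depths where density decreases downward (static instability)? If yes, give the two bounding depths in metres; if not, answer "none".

Evaluate Δρ/ρ₀ = −αΔT + βΔS across each adjacent pair:
  21–60 m: −αΔT+βΔS = −(1.7 × 10⁻⁴)(-4.5)+(7.5 × 10⁻⁴)(-0.51) = 3.8 × 10⁻⁴ → stable
  60–75 m: −αΔT+βΔS = −(1.7 × 10⁻⁴)(+3.5)+(7.5 × 10⁻⁴)(-0.05) = -6.3 × 10⁻⁴ → UNSTABLE
  75–119 m: −αΔT+βΔS = −(1.7 × 10⁻⁴)(+0.6)+(7.5 × 10⁻⁴)(+0.51) = 2.8 × 10⁻⁴ → stable
  119–121 m: −αΔT+βΔS = −(1.7 × 10⁻⁴)(-1.6)+(7.5 × 10⁻⁴)(-0.28) = 6.2 × 10⁻⁵ → stable
  121–188 m: −αΔT+βΔS = −(1.7 × 10⁻⁴)(+1.1)+(7.5 × 10⁻⁴)(+0.48) = 1.7 × 10⁻⁴ → stable
The 60–75 m interval has Δρ < 0: lighter water underlies denser water.

60–75 m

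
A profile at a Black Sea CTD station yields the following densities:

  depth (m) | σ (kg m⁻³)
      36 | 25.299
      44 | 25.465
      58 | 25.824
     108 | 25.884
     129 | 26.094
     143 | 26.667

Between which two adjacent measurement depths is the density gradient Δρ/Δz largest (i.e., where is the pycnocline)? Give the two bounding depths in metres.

129–143 m

Compute the density gradient over each adjacent pair:
  36–44 m: Δρ/Δz = 0.166/8 = 0.021 kg m⁻⁴
  44–58 m: Δρ/Δz = 0.359/14 = 0.026 kg m⁻⁴
  58–108 m: Δρ/Δz = 0.060/50 = 1.2 × 10⁻³ kg m⁻⁴
  108–129 m: Δρ/Δz = 0.210/21 = 0.010 kg m⁻⁴
  129–143 m: Δρ/Δz = 0.573/14 = 0.041 kg m⁻⁴
The largest gradient is in the 129–143 m interval — the pycnocline.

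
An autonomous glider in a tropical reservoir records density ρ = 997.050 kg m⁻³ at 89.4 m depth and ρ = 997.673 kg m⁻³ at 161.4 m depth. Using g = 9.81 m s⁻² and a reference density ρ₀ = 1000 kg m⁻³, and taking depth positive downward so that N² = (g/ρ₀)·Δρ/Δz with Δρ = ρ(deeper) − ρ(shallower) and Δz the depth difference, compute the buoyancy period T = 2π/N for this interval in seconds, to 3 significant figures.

Δρ = 997.673 − 997.050 = 0.623 kg m⁻³ over Δz = 161.4 − 89.4 = 72 m.
N² = (9.81/1000) × (0.623/72) = 8.4884 × 10⁻⁵ s⁻².
N = √(8.4884 × 10⁻⁵) = 9.2133 × 10⁻³ rad s⁻¹, so T = 2π/N = 681.97 s ≈ 682 s.
A positive N² confirms static stability across the interval.

682 s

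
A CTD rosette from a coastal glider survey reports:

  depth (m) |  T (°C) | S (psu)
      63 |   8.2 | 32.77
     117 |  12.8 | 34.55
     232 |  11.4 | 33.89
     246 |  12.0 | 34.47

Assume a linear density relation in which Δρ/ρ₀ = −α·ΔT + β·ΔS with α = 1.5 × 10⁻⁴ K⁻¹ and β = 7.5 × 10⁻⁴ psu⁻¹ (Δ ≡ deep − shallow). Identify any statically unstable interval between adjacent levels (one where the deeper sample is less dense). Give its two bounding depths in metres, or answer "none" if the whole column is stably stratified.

117–232 m

Evaluate Δρ/ρ₀ = −αΔT + βΔS across each adjacent pair:
  63–117 m: −αΔT+βΔS = −(1.5 × 10⁻⁴)(+4.6)+(7.5 × 10⁻⁴)(+1.78) = 6.5 × 10⁻⁴ → stable
  117–232 m: −αΔT+βΔS = −(1.5 × 10⁻⁴)(-1.4)+(7.5 × 10⁻⁴)(-0.66) = -2.8 × 10⁻⁴ → UNSTABLE
  232–246 m: −αΔT+βΔS = −(1.5 × 10⁻⁴)(+0.6)+(7.5 × 10⁻⁴)(+0.58) = 3.5 × 10⁻⁴ → stable
The 117–232 m interval has Δρ < 0: lighter water underlies denser water.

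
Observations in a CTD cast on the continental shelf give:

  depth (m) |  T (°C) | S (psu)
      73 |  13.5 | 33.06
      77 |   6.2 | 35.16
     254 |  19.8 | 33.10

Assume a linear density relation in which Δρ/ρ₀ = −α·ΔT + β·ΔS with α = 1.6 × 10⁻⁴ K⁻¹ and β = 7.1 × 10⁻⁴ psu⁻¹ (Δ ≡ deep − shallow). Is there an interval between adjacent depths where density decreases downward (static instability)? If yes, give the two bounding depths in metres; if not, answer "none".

Evaluate Δρ/ρ₀ = −αΔT + βΔS across each adjacent pair:
  73–77 m: −αΔT+βΔS = −(1.6 × 10⁻⁴)(-7.3)+(7.1 × 10⁻⁴)(+2.10) = 2.7 × 10⁻³ → stable
  77–254 m: −αΔT+βΔS = −(1.6 × 10⁻⁴)(+13.6)+(7.1 × 10⁻⁴)(-2.06) = -3.6 × 10⁻³ → UNSTABLE
The 77–254 m interval has Δρ < 0: lighter water underlies denser water.

77–254 m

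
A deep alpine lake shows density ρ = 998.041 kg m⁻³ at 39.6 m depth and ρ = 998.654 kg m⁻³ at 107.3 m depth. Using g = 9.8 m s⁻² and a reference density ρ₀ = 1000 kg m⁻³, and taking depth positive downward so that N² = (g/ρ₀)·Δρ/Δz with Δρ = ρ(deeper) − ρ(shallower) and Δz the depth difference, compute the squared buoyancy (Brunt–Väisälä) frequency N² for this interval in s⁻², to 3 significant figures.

8.87 × 10⁻⁵ s⁻²

Δρ = 998.654 − 998.041 = 0.613 kg m⁻³ over Δz = 107.3 − 39.6 = 67.7 m.
N² = (9.8/1000) × (0.613/67.7) = 8.8736 × 10⁻⁵ s⁻² ≈ 8.87 × 10⁻⁵ s⁻².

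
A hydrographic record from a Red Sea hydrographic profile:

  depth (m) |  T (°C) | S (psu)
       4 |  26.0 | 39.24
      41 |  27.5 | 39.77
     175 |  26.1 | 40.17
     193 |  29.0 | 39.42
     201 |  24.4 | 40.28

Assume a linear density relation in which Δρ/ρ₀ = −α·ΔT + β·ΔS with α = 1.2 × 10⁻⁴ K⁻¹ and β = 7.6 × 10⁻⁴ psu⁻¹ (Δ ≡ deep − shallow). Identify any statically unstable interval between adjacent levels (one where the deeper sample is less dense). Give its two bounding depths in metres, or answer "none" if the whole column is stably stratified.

Evaluate Δρ/ρ₀ = −αΔT + βΔS across each adjacent pair:
  4–41 m: −αΔT+βΔS = −(1.2 × 10⁻⁴)(+1.5)+(7.6 × 10⁻⁴)(+0.53) = 2.2 × 10⁻⁴ → stable
  41–175 m: −αΔT+βΔS = −(1.2 × 10⁻⁴)(-1.4)+(7.6 × 10⁻⁴)(+0.40) = 4.7 × 10⁻⁴ → stable
  175–193 m: −αΔT+βΔS = −(1.2 × 10⁻⁴)(+2.9)+(7.6 × 10⁻⁴)(-0.75) = -9.2 × 10⁻⁴ → UNSTABLE
  193–201 m: −αΔT+βΔS = −(1.2 × 10⁻⁴)(-4.6)+(7.6 × 10⁻⁴)(+0.86) = 1.2 × 10⁻³ → stable
The 175–193 m interval has Δρ < 0: lighter water underlies denser water.

175–193 m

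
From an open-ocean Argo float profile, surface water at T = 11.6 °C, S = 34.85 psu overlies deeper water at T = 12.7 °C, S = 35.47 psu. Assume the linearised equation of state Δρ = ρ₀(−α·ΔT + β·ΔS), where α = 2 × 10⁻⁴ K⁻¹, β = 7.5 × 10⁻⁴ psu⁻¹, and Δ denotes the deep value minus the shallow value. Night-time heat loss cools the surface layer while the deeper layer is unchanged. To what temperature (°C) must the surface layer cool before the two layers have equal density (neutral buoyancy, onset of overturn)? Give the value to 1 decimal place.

10.4 °C

Neutral buoyancy requires Δρ = 0, i.e. −α(T_deep − T_surf′) + β(S_deep − S_surf) = 0.
T_surf′ = T_deep − (β/α)·ΔS = 12.7 − (7.5 × 10⁻⁴/2 × 10⁻⁴)·(+0.62) = 10.375 °C.
Cooling required: 11.6 − (10.375) = 1.225 °C.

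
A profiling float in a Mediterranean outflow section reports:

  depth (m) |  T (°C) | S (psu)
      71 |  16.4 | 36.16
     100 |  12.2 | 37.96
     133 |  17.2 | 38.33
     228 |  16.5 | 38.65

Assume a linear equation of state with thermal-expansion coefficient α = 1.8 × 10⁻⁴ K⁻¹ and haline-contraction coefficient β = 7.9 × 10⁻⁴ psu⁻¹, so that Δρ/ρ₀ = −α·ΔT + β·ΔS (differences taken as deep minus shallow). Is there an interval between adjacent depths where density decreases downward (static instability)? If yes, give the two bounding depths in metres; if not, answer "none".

100–133 m

Evaluate Δρ/ρ₀ = −αΔT + βΔS across each adjacent pair:
  71–100 m: −αΔT+βΔS = −(1.8 × 10⁻⁴)(-4.2)+(7.9 × 10⁻⁴)(+1.80) = 2.2 × 10⁻³ → stable
  100–133 m: −αΔT+βΔS = −(1.8 × 10⁻⁴)(+5.0)+(7.9 × 10⁻⁴)(+0.37) = -6.1 × 10⁻⁴ → UNSTABLE
  133–228 m: −αΔT+βΔS = −(1.8 × 10⁻⁴)(-0.7)+(7.9 × 10⁻⁴)(+0.32) = 3.8 × 10⁻⁴ → stable
The 100–133 m interval has Δρ < 0: lighter water underlies denser water.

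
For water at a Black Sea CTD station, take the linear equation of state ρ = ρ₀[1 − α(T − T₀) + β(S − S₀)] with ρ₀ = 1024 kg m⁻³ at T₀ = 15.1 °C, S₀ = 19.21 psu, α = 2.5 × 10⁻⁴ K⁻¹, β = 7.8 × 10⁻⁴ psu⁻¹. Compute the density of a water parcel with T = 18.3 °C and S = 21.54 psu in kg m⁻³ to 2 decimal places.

1025.04 kg m⁻³

T − T₀ = +3.2 K, S − S₀ = +2.33 psu.
Bracket = 1 − α·(+3.2) + β·(+2.33) = 1 + (1.0174 × 10⁻³) = 1.0010174.
ρ = 1024 × 1.0010174 = 1025.04 kg m⁻³.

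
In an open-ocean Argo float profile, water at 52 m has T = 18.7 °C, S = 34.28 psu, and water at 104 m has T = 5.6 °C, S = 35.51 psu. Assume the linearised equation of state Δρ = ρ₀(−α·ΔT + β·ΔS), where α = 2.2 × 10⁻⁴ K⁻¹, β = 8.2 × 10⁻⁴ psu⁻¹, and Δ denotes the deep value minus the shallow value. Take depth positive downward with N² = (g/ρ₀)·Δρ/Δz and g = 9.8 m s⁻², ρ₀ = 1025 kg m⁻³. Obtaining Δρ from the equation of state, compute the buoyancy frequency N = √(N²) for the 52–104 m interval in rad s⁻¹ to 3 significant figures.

ΔT = -13.1 K, ΔS = +1.23 psu (deep − shallow).
Δρ/ρ₀ = −αΔT + βΔS = 2.882 × 10⁻³ + 1.0086 × 10⁻³ = 3.8906 × 10⁻³, so Δρ ≈ 3.988 kg m⁻³.
N² = (g/ρ₀)·Δρ/Δz = g·(Δρ/ρ₀)/Δz = 9.8 × 3.8906 × 10⁻³ / 52 = 7.3323 × 10⁻⁴ s⁻².
N = √(7.3323 × 10⁻⁴) = 0.027078 rad s⁻¹ ≈ 0.0271 rad s⁻¹.

0.0271 rad s⁻¹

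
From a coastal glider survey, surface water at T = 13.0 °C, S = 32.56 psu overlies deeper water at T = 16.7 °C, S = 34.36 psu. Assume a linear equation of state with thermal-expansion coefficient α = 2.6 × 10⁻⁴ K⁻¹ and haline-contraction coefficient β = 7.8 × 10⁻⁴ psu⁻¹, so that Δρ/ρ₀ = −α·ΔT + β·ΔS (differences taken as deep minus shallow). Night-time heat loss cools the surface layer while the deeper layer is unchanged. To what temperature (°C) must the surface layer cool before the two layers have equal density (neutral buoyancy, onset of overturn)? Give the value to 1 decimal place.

Neutral buoyancy requires Δρ = 0, i.e. −α(T_deep − T_surf′) + β(S_deep − S_surf) = 0.
T_surf′ = T_deep − (β/α)·ΔS = 16.7 − (7.8 × 10⁻⁴/2.6 × 10⁻⁴)·(+1.80) = 11.300 °C.
Cooling required: 13.0 − (11.300) = 1.700 °C.

11.3 °C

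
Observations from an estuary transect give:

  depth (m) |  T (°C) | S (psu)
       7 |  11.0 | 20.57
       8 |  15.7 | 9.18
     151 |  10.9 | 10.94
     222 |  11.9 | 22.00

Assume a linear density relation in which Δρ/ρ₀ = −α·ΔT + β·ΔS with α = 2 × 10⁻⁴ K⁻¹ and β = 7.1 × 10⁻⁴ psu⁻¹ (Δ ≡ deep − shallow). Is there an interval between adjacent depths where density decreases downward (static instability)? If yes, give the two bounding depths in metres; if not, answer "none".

7–8 m

Evaluate Δρ/ρ₀ = −αΔT + βΔS across each adjacent pair:
  7–8 m: −αΔT+βΔS = −(2 × 10⁻⁴)(+4.7)+(7.1 × 10⁻⁴)(-11.39) = -9.0 × 10⁻³ → UNSTABLE
  8–151 m: −αΔT+βΔS = −(2 × 10⁻⁴)(-4.8)+(7.1 × 10⁻⁴)(+1.76) = 2.2 × 10⁻³ → stable
  151–222 m: −αΔT+βΔS = −(2 × 10⁻⁴)(+1.0)+(7.1 × 10⁻⁴)(+11.06) = 7.7 × 10⁻³ → stable
The 7–8 m interval has Δρ < 0: lighter water underlies denser water.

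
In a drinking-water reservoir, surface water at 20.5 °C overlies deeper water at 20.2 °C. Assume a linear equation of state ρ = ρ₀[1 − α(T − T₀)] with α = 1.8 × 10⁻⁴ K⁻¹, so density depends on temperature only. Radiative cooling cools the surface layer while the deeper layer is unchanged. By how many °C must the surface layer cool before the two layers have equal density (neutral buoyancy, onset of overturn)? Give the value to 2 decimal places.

0.30 °C

With temperature the only control, equal density requires T_surf′ = T_deep.
T_surf′ = 20.2 °C.
Cooling required: 20.5 − 20.2 = 0.30 °C.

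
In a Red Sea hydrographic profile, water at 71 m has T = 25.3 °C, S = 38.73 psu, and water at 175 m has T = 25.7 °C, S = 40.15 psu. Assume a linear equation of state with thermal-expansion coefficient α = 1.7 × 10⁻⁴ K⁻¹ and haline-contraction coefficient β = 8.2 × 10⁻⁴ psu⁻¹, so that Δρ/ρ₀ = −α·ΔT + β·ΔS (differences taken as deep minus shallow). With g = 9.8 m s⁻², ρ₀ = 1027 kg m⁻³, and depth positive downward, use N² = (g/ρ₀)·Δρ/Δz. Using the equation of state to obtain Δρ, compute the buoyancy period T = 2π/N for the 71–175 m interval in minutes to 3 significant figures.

10.3 min

ΔT = +0.4 K, ΔS = +1.42 psu (deep − shallow).
Δρ/ρ₀ = −αΔT + βΔS = -6.80 × 10⁻⁵ + 1.1644 × 10⁻³ = 1.0964 × 10⁻³, so Δρ ≈ 1.126 kg m⁻³.
N² = (g/ρ₀)·Δρ/Δz = g·(Δρ/ρ₀)/Δz = 9.8 × 1.0964 × 10⁻³ / 104 = 1.0331 × 10⁻⁴ s⁻².
N = √(1.0331 × 10⁻⁴) = 0.010164 rad s⁻¹ → T = 2π/N = 618.18 s = 10.303 min ≈ 10.3 min.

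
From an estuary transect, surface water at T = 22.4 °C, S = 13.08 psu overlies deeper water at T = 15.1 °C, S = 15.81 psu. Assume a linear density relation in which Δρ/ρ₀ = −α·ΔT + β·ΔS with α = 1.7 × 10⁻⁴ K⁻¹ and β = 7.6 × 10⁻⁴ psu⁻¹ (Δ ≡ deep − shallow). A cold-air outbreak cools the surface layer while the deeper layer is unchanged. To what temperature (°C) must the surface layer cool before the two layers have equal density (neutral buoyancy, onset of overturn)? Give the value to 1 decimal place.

Neutral buoyancy requires Δρ = 0, i.e. −α(T_deep − T_surf′) + β(S_deep − S_surf) = 0.
T_surf′ = T_deep − (β/α)·ΔS = 15.1 − (7.6 × 10⁻⁴/1.7 × 10⁻⁴)·(+2.73) = 2.895 °C.
Cooling required: 22.4 − (2.895) = 19.505 °C.

2.9 °C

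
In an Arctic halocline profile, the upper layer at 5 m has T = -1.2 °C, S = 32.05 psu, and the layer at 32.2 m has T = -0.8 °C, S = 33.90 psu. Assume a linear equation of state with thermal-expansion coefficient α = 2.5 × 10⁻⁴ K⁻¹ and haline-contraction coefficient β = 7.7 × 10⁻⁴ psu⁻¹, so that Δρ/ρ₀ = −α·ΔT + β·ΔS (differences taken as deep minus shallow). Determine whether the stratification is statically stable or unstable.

ΔT = -0.8 − -1.2 = +0.4 K and ΔS = 33.90 − 32.05 = +1.85 psu (deep − shallow).
−αΔT = -1.00 × 10⁻⁴; βΔS = 1.4245 × 10⁻³; sum Δρ/ρ₀ = 1.3245 × 10⁻³.
Δρ/ρ₀ > 0, so Δρ > 0: deeper water is denser → statically stable.

stable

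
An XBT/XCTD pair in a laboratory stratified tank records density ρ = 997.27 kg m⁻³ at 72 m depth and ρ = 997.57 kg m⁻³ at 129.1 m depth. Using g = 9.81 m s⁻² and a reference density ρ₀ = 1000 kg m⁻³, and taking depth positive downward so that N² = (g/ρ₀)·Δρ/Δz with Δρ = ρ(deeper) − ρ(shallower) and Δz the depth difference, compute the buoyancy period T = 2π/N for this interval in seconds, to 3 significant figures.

Δρ = 997.57 − 997.27 = 0.30 kg m⁻³ over Δz = 129.1 − 72 = 57.1 m.
N² = (9.81/1000) × (0.30/57.1) = 5.1541 × 10⁻⁵ s⁻².
N = √(5.1541 × 10⁻⁵) = 7.1792 × 10⁻³ rad s⁻¹, so T = 2π/N = 875.19 s ≈ 875 s.

875 s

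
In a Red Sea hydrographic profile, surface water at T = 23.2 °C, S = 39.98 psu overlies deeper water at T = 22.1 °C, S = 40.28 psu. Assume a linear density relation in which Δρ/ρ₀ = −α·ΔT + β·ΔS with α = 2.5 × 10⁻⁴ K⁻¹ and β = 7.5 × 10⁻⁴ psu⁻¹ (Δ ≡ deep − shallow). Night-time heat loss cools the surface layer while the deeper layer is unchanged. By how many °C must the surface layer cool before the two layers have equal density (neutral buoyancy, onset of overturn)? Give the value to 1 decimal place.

2.0 °C

Neutral buoyancy requires Δρ = 0, i.e. −α(T_deep − T_surf′) + β(S_deep − S_surf) = 0.
T_surf′ = T_deep − (β/α)·ΔS = 22.1 − (7.5 × 10⁻⁴/2.5 × 10⁻⁴)·(+0.30) = 21.200 °C.
Cooling required: 23.2 − (21.200) = 2.000 °C.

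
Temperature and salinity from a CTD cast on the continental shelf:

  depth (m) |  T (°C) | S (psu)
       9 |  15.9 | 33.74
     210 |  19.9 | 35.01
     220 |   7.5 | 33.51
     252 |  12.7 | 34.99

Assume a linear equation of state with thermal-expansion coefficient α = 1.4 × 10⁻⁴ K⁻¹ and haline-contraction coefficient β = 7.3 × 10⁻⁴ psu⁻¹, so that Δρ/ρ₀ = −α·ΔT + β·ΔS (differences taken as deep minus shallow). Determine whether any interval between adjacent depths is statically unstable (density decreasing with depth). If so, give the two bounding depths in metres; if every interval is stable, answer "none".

none

Evaluate Δρ/ρ₀ = −αΔT + βΔS across each adjacent pair:
  9–210 m: −αΔT+βΔS = −(1.4 × 10⁻⁴)(+4.0)+(7.3 × 10⁻⁴)(+1.27) = 3.7 × 10⁻⁴ → stable
  210–220 m: −αΔT+βΔS = −(1.4 × 10⁻⁴)(-12.4)+(7.3 × 10⁻⁴)(-1.50) = 6.4 × 10⁻⁴ → stable
  220–252 m: −αΔT+βΔS = −(1.4 × 10⁻⁴)(+5.2)+(7.3 × 10⁻⁴)(+1.48) = 3.5 × 10⁻⁴ → stable
Every interval has Δρ > 0: the column is stably stratified throughout.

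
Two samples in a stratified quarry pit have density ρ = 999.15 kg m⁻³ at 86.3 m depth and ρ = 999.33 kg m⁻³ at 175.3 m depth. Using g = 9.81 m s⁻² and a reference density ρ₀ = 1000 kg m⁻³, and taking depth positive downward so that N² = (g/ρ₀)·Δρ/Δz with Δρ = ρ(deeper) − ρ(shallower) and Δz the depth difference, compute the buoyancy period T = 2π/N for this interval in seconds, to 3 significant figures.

Δρ = 999.33 − 999.15 = 0.18 kg m⁻³ over Δz = 175.3 − 86.3 = 89 m.
N² = (9.81/1000) × (0.18/89) = 1.9840 × 10⁻⁵ s⁻².
N = √(1.9840 × 10⁻⁵) = 4.4542 × 10⁻³ rad s⁻¹, so T = 2π/N = 1.4106 × 10³ s ≈ 1.41 × 10³ s.

1.41 × 10³ s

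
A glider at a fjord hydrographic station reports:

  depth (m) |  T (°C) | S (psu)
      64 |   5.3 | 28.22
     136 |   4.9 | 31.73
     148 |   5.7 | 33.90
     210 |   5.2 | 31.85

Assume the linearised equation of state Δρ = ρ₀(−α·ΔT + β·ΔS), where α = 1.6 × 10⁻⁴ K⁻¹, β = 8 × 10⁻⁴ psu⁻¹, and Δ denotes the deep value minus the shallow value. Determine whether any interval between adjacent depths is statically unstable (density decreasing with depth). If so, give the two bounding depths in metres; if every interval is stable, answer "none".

148–210 m

Evaluate Δρ/ρ₀ = −αΔT + βΔS across each adjacent pair:
  64–136 m: −αΔT+βΔS = −(1.6 × 10⁻⁴)(-0.4)+(8 × 10⁻⁴)(+3.51) = 2.9 × 10⁻³ → stable
  136–148 m: −αΔT+βΔS = −(1.6 × 10⁻⁴)(+0.8)+(8 × 10⁻⁴)(+2.17) = 1.6 × 10⁻³ → stable
  148–210 m: −αΔT+βΔS = −(1.6 × 10⁻⁴)(-0.5)+(8 × 10⁻⁴)(-2.05) = -1.6 × 10⁻³ → UNSTABLE
The 148–210 m interval has Δρ < 0: lighter water underlies denser water.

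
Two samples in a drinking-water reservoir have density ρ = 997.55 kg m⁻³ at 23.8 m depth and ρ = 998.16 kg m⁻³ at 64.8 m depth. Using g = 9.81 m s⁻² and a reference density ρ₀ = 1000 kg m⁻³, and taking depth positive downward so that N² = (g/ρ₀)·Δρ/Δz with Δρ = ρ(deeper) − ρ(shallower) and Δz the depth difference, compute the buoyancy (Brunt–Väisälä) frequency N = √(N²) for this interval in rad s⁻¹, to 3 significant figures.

0.0121 rad s⁻¹

Δρ = 998.16 − 997.55 = 0.61 kg m⁻³ over Δz = 64.8 − 23.8 = 41 m.
N² = (9.81/1000) × (0.61/41) = 1.4595 × 10⁻⁴ s⁻².
N = √(1.4595 × 10⁻⁴) = 0.012081 rad s⁻¹ ≈ 0.0121 rad s⁻¹.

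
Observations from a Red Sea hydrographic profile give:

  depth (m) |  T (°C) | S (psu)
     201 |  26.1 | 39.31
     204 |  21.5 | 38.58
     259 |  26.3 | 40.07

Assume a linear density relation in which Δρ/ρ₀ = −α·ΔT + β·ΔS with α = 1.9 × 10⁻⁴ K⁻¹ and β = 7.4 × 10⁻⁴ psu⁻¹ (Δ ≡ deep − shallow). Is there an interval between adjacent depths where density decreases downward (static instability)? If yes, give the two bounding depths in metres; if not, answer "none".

Evaluate Δρ/ρ₀ = −αΔT + βΔS across each adjacent pair:
  201–204 m: −αΔT+βΔS = −(1.9 × 10⁻⁴)(-4.6)+(7.4 × 10⁻⁴)(-0.73) = 3.3 × 10⁻⁴ → stable
  204–259 m: −αΔT+βΔS = −(1.9 × 10⁻⁴)(+4.8)+(7.4 × 10⁻⁴)(+1.49) = 1.9 × 10⁻⁴ → stable
Every interval has Δρ > 0: the column is stably stratified throughout.

none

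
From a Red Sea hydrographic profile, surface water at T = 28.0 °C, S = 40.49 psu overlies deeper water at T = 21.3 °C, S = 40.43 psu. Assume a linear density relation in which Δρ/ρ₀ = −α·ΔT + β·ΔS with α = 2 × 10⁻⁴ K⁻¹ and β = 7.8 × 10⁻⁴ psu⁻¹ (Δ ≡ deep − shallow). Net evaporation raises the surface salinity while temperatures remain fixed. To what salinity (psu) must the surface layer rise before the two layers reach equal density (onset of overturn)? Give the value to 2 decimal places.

Neutral buoyancy requires −α(T_deep − T_surf) + β(S_deep − S_surf′) = 0.
S_surf′ = S_deep − (α/β)·ΔT = 40.43 − (2 × 10⁻⁴/7.8 × 10⁻⁴)·(-6.7) = 42.1479 psu.
Increase required: 42.1479 − 40.49 = 1.6579 psu.

42.15 psu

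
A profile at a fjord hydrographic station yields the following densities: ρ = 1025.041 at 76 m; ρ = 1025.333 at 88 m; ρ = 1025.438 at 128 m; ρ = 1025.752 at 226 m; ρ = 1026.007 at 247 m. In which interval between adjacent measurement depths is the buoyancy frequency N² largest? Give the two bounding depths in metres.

76–88 m

Compute the density gradient over each adjacent pair:
  76–88 m: Δρ/Δz = 0.292/12 = 0.024 kg m⁻⁴
  88–128 m: Δρ/Δz = 0.105/40 = 2.6 × 10⁻³ kg m⁻⁴
  128–226 m: Δρ/Δz = 0.314/98 = 3.2 × 10⁻³ kg m⁻⁴
  226–247 m: Δρ/Δz = 0.255/21 = 0.012 kg m⁻⁴
The largest gradient is in the 76–88 m interval — the pycnocline.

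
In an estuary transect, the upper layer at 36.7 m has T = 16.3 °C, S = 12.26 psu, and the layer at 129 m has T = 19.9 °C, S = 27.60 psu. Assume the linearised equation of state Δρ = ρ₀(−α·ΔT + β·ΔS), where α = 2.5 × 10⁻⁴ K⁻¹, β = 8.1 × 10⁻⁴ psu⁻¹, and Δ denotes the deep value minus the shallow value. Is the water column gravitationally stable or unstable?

stable

ΔT = 19.9 − 16.3 = +3.6 K and ΔS = 27.60 − 12.26 = +15.34 psu (deep − shallow).
−αΔT = -9.00 × 10⁻⁴; βΔS = 0.0124254; sum Δρ/ρ₀ = 0.0115254.
Δρ/ρ₀ > 0, so Δρ > 0: deeper water is denser → statically stable.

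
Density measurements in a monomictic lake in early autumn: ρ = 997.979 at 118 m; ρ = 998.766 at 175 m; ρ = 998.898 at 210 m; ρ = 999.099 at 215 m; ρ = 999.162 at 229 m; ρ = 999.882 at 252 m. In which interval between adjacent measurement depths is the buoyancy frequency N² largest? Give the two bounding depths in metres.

210–215 m

Compute the density gradient over each adjacent pair:
  118–175 m: Δρ/Δz = 0.787/57 = 0.014 kg m⁻⁴
  175–210 m: Δρ/Δz = 0.132/35 = 3.8 × 10⁻³ kg m⁻⁴
  210–215 m: Δρ/Δz = 0.201/5 = 0.040 kg m⁻⁴
  215–229 m: Δρ/Δz = 0.063/14 = 4.5 × 10⁻³ kg m⁻⁴
  229–252 m: Δρ/Δz = 0.720/23 = 0.031 kg m⁻⁴
The largest gradient is in the 210–215 m interval — the pycnocline.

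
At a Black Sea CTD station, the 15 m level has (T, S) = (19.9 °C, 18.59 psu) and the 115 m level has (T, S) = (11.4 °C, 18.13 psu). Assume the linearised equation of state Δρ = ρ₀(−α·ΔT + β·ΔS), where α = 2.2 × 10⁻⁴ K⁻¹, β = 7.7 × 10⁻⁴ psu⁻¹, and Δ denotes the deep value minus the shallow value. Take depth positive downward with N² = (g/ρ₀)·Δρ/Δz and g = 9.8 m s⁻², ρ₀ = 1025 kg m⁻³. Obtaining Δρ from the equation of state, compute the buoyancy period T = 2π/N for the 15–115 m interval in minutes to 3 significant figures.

ΔT = -8.5 K, ΔS = -0.46 psu (deep − shallow).
Δρ/ρ₀ = −αΔT + βΔS = 1.87 × 10⁻³ − 3.542 × 10⁻⁴ = 1.5158 × 10⁻³, so Δρ ≈ 1.554 kg m⁻³.
N² = (g/ρ₀)·Δρ/Δz = g·(Δρ/ρ₀)/Δz = 9.8 × 1.5158 × 10⁻³ / 100 = 1.4855 × 10⁻⁴ s⁻².
N = √(1.4855 × 10⁻⁴) = 0.012188 rad s⁻¹ → T = 2π/N = 515.52 s = 8.5920 min ≈ 8.59 min.

8.59 min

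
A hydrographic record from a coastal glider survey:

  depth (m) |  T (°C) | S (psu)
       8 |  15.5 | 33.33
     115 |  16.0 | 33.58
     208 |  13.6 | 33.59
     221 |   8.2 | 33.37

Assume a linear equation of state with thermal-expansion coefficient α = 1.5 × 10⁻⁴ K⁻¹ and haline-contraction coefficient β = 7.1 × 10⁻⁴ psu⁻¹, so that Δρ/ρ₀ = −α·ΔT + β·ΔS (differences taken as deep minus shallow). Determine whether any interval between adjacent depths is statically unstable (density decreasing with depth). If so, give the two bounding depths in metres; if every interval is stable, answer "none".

Evaluate Δρ/ρ₀ = −αΔT + βΔS across each adjacent pair:
  8–115 m: −αΔT+βΔS = −(1.5 × 10⁻⁴)(+0.5)+(7.1 × 10⁻⁴)(+0.25) = 1.0 × 10⁻⁴ → stable
  115–208 m: −αΔT+βΔS = −(1.5 × 10⁻⁴)(-2.4)+(7.1 × 10⁻⁴)(+0.01) = 3.7 × 10⁻⁴ → stable
  208–221 m: −αΔT+βΔS = −(1.5 × 10⁻⁴)(-5.4)+(7.1 × 10⁻⁴)(-0.22) = 6.5 × 10⁻⁴ → stable
Every interval has Δρ > 0: the column is stably stratified throughout.

none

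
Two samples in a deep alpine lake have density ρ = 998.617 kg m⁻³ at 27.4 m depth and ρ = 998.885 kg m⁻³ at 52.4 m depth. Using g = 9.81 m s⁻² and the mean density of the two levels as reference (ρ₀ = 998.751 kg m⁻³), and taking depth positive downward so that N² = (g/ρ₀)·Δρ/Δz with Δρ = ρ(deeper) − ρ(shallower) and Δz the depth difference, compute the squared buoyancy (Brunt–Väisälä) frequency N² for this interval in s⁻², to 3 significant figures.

1.05 × 10⁻⁴ s⁻²

Δρ = 998.885 − 998.617 = 0.268 kg m⁻³ over Δz = 52.4 − 27.4 = 25 m.
N² = (9.81/998.751) × (0.268/25) = 1.0529 × 10⁻⁴ s⁻² ≈ 1.05 × 10⁻⁴ s⁻².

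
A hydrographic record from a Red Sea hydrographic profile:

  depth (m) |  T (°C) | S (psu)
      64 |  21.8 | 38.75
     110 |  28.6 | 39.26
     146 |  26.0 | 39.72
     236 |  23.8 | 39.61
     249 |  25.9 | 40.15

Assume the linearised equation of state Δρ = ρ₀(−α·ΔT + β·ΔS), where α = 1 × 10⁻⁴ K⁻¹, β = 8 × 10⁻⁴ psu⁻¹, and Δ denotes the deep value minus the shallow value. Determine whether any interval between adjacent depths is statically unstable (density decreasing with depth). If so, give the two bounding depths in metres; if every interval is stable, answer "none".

Evaluate Δρ/ρ₀ = −αΔT + βΔS across each adjacent pair:
  64–110 m: −αΔT+βΔS = −(1 × 10⁻⁴)(+6.8)+(8 × 10⁻⁴)(+0.51) = -2.7 × 10⁻⁴ → UNSTABLE
  110–146 m: −αΔT+βΔS = −(1 × 10⁻⁴)(-2.6)+(8 × 10⁻⁴)(+0.46) = 6.3 × 10⁻⁴ → stable
  146–236 m: −αΔT+βΔS = −(1 × 10⁻⁴)(-2.2)+(8 × 10⁻⁴)(-0.11) = 1.3 × 10⁻⁴ → stable
  236–249 m: −αΔT+βΔS = −(1 × 10⁻⁴)(+2.1)+(8 × 10⁻⁴)(+0.54) = 2.2 × 10⁻⁴ → stable
The 64–110 m interval has Δρ < 0: lighter water underlies denser water.

64–110 m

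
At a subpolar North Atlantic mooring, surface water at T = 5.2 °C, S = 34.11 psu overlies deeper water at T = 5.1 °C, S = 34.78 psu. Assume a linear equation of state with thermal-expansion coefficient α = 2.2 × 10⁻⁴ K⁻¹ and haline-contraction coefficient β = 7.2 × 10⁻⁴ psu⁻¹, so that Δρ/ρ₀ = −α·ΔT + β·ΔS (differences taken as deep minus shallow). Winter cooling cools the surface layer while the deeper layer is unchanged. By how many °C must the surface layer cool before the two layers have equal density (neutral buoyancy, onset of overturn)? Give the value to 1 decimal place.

2.3 °C

Neutral buoyancy requires Δρ = 0, i.e. −α(T_deep − T_surf′) + β(S_deep − S_surf) = 0.
T_surf′ = T_deep − (β/α)·ΔS = 5.1 − (7.2 × 10⁻⁴/2.2 × 10⁻⁴)·(+0.67) = 2.907 °C.
Cooling required: 5.2 − (2.907) = 2.293 °C.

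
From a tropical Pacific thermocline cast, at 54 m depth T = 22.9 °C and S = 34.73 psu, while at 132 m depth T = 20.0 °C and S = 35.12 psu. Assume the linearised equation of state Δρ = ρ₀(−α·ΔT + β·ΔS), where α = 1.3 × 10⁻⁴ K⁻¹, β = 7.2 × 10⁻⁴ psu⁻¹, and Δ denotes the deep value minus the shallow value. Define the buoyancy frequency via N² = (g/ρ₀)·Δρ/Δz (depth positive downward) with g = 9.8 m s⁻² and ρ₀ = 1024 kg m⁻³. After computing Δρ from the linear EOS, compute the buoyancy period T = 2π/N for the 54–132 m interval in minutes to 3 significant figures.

ΔT = -2.9 K, ΔS = +0.39 psu (deep − shallow).
Δρ/ρ₀ = −αΔT + βΔS = 3.77 × 10⁻⁴ + 2.808 × 10⁻⁴ = 6.578 × 10⁻⁴, so Δρ ≈ 0.6736 kg m⁻³.
N² = (g/ρ₀)·Δρ/Δz = g·(Δρ/ρ₀)/Δz = 9.8 × 6.578 × 10⁻⁴ / 78 = 8.2647 × 10⁻⁵ s⁻².
N = √(8.2647 × 10⁻⁵) = 9.0910 × 10⁻³ rad s⁻¹ → T = 2π/N = 691.14 s = 11.519 min ≈ 11.5 min.

11.5 min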